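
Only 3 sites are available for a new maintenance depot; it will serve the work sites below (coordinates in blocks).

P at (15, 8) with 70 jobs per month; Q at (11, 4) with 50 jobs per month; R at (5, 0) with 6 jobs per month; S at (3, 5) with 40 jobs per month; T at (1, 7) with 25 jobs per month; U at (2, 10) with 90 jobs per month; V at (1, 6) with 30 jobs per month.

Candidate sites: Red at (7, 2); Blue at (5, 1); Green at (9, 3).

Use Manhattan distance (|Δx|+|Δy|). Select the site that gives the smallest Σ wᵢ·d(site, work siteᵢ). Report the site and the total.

Total weighted distance at each candidate:
  Red (7, 2): total = 3329
  Blue (5, 1): total = 3486
  Green (9, 3): total = 3172
Minimum is at Green with total 3172 blocks.

Green, total 3172 blocks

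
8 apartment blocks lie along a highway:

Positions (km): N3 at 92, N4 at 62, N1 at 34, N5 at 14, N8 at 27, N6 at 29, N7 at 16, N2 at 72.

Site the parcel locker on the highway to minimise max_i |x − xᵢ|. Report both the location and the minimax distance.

The 1-center on a line is the midpoint of the two extreme points: leftmost at 14, rightmost at 92.
Optimal location = (14 + 92)/2 = 53; maximum distance = (92 − 14)/2 = 39.

location 53, max distance 39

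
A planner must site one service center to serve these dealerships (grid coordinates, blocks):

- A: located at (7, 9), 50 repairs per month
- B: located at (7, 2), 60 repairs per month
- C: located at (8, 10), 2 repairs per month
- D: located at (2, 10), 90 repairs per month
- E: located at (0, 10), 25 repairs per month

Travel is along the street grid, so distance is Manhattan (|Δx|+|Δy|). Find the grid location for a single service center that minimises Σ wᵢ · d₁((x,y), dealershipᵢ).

Manhattan distance separates: Σwᵢ(|x−xᵢ|+|y−yᵢ|) = Σwᵢ|x−xᵢ| + Σwᵢ|y−yᵢ|, so x and y are optimised independently as 1-D weighted medians.
Total weight W = 227; half = 113.5.
x-coordinate, sorted with cumulative weight:
  x=0 (E, w=25) cum 25
  x=2 (D, w=90) cum 115  ← median
  x=7 (A, w=50) cum 165
  x=7 (B, w=60) cum 225
  x=8 (C, w=2) cum 227
⇒ x* = 2
y-coordinate, sorted with cumulative weight:
  y=2 (B, w=60) cum 60
  y=9 (A, w=50) cum 110
  y=10 (C, w=2) cum 112
  y=10 (D, w=90) cum 202  ← median
  y=10 (E, w=25) cum 227
⇒ y* = 10

(2, 10)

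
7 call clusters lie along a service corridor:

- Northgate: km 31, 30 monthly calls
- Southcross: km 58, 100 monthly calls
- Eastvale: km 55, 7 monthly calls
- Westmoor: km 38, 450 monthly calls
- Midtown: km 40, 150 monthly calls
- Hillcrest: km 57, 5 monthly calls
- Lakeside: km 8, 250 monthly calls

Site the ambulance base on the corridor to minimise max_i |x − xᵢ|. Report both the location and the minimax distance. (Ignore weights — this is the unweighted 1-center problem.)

The 1-center on a line is the midpoint of the two extreme points: leftmost at 8, rightmost at 58.
Optimal location = (8 + 58)/2 = 33; maximum distance = (58 − 8)/2 = 25.

location 33, max distance 25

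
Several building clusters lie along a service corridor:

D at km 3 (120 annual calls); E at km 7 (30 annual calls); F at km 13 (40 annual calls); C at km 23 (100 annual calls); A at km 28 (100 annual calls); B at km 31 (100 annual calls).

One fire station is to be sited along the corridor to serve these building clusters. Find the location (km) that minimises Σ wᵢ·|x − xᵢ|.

x = 23

For a sum of weighted absolute distances on a line, the optimum is the weighted median (not the mean). Total weight W = 490; half-weight = 245.
Sort by position and accumulate weight:
  km 3 (D, w=120) → cum 120
  km 7 (E, w=30) → cum 150
  km 13 (F, w=40) → cum 190
  km 23 (C, w=100) → cum 290  ≥ 245 → median here
  km 28 (A, w=100) → cum 390
  km 31 (B, w=100) → cum 490
Optimal location: km 23.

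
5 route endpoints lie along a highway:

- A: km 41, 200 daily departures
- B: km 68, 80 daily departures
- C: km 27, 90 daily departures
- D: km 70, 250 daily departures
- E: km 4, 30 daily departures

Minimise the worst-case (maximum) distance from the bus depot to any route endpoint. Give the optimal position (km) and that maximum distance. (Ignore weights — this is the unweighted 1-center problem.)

location 37, max distance 33

The 1-center on a line is the midpoint of the two extreme points: leftmost at 4, rightmost at 70.
Optimal location = (4 + 70)/2 = 37; maximum distance = (70 − 4)/2 = 33.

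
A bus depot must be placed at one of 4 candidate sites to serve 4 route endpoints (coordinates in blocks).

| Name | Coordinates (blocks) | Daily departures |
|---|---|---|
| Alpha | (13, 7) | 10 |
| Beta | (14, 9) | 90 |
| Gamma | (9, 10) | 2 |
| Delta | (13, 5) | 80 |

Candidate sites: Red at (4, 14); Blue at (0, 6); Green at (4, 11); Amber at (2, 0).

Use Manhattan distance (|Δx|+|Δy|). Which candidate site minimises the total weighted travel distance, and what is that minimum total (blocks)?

Green, total 2422 blocks

Total weighted distance at each candidate:
  Red (4, 14): total = 2968
  Blue (0, 6): total = 2816
  Green (4, 11): total = 2422
  Amber (2, 0): total = 3384
Minimum is at Green with total 2422 blocks.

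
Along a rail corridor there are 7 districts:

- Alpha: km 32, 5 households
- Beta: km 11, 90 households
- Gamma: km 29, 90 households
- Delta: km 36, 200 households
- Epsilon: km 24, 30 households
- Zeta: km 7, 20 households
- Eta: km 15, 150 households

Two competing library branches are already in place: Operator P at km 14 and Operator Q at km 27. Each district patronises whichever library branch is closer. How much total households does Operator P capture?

260

The indifferent point is the midpoint (14+27)/2 = 20.5; districts left of it (closer to Operator P at 14) go to Operator P, those right go to Operator Q.
  Zeta at 7 (w=20) → Operator P
  Beta at 11 (w=90) → Operator P
  Eta at 15 (w=150) → Operator P
  Epsilon at 24 (w=30) → Operator Q
  Gamma at 29 (w=90) → Operator Q
  Alpha at 32 (w=5) → Operator Q
  Delta at 36 (w=200) → Operator Q
Operator P captures 260; Operator Q captures 325.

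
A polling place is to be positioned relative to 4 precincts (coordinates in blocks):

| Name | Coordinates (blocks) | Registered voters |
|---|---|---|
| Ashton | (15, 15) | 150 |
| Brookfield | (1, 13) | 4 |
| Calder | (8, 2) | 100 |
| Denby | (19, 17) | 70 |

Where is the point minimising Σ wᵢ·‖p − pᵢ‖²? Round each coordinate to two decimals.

(13.53, 11.40)

The minimiser of Σwᵢ‖p−pᵢ‖² is the weighted centroid p* = (Σwᵢpᵢ)/(Σwᵢ).
Σwᵢ = 324.
Σwᵢxᵢ = 150·15 + 4·1 + 100·8 + 70·19 = 4384.
Σwᵢyᵢ = 150·15 + 4·13 + 100·2 + 70·17 = 3692.
x* = 4384/324 = 13.53, y* = 3692/324 = 11.40.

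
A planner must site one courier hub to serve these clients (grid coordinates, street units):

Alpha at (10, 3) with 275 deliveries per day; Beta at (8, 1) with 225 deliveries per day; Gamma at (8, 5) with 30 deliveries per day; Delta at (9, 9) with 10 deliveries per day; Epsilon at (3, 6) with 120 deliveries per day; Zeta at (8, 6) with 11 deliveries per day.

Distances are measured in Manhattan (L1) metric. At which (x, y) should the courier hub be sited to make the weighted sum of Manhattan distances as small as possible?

(8, 3)

Manhattan distance separates: Σwᵢ(|x−xᵢ|+|y−yᵢ|) = Σwᵢ|x−xᵢ| + Σwᵢ|y−yᵢ|, so x and y are optimised independently as 1-D weighted medians.
Total weight W = 671; half = 335.5.
x-coordinate, sorted with cumulative weight:
  x=3 (Epsilon, w=120) cum 120
  x=8 (Beta, w=225) cum 345  ← median
  x=8 (Gamma, w=30) cum 375
  x=8 (Zeta, w=11) cum 386
  x=9 (Delta, w=10) cum 396
  x=10 (Alpha, w=275) cum 671
⇒ x* = 8
y-coordinate, sorted with cumulative weight:
  y=1 (Beta, w=225) cum 225
  y=3 (Alpha, w=275) cum 500  ← median
  y=5 (Gamma, w=30) cum 530
  y=6 (Epsilon, w=120) cum 650
  y=6 (Zeta, w=11) cum 661
  y=9 (Delta, w=10) cum 671
⇒ y* = 3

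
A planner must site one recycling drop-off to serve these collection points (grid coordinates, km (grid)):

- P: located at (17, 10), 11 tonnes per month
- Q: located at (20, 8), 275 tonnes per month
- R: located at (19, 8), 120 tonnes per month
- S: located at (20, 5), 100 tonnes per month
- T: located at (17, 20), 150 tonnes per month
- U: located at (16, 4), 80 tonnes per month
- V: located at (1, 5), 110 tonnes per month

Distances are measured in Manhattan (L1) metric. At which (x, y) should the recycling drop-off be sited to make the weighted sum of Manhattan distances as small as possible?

Manhattan distance separates: Σwᵢ(|x−xᵢ|+|y−yᵢ|) = Σwᵢ|x−xᵢ| + Σwᵢ|y−yᵢ|, so x and y are optimised independently as 1-D weighted medians.
Total weight W = 846; half = 423.
x-coordinate, sorted with cumulative weight:
  x=1 (V, w=110) cum 110
  x=16 (U, w=80) cum 190
  x=17 (P, w=11) cum 201
  x=17 (T, w=150) cum 351
  x=19 (R, w=120) cum 471  ← median
  x=20 (Q, w=275) cum 746
  x=20 (S, w=100) cum 846
⇒ x* = 19
y-coordinate, sorted with cumulative weight:
  y=4 (U, w=80) cum 80
  y=5 (S, w=100) cum 180
  y=5 (V, w=110) cum 290
  y=8 (Q, w=275) cum 565  ← median
  y=8 (R, w=120) cum 685
  y=10 (P, w=11) cum 696
  y=20 (T, w=150) cum 846
⇒ y* = 8

(19, 8)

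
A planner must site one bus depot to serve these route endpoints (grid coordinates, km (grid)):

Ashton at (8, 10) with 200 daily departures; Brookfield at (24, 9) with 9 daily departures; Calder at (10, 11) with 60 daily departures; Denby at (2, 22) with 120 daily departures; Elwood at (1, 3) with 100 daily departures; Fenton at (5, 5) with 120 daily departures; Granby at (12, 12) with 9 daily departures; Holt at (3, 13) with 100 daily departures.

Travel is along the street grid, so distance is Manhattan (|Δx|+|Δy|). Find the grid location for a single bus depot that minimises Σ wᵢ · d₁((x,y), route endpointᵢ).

Manhattan distance separates: Σwᵢ(|x−xᵢ|+|y−yᵢ|) = Σwᵢ|x−xᵢ| + Σwᵢ|y−yᵢ|, so x and y are optimised independently as 1-D weighted medians.
Total weight W = 718; half = 359.
x-coordinate, sorted with cumulative weight:
  x=1 (Elwood, w=100) cum 100
  x=2 (Denby, w=120) cum 220
  x=3 (Holt, w=100) cum 320
  x=5 (Fenton, w=120) cum 440  ← median
  x=8 (Ashton, w=200) cum 640
  x=10 (Calder, w=60) cum 700
  x=12 (Granby, w=9) cum 709
  x=24 (Brookfield, w=9) cum 718
⇒ x* = 5
y-coordinate, sorted with cumulative weight:
  y=3 (Elwood, w=100) cum 100
  y=5 (Fenton, w=120) cum 220
  y=9 (Brookfield, w=9) cum 229
  y=10 (Ashton, w=200) cum 429  ← median
  y=11 (Calder, w=60) cum 489
  y=12 (Granby, w=9) cum 498
  y=13 (Holt, w=100) cum 598
  y=22 (Denby, w=120) cum 718
⇒ y* = 10

(5, 10)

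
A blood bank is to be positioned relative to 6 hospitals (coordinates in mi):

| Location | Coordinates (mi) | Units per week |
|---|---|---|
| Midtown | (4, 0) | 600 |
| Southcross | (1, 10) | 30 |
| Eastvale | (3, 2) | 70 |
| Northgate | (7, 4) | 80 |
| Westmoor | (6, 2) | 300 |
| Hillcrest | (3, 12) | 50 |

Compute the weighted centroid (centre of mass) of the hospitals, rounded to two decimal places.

(4.56, 1.73)

The minimiser of Σwᵢ‖p−pᵢ‖² is the weighted centroid p* = (Σwᵢpᵢ)/(Σwᵢ).
Σwᵢ = 1130.
Σwᵢxᵢ = 600·4 + 30·1 + 70·3 + 80·7 + 300·6 + 50·3 = 5150.
Σwᵢyᵢ = 600·0 + 30·10 + 70·2 + 80·4 + 300·2 + 50·12 = 1960.
x* = 5150/1130 = 4.56, y* = 1960/1130 = 1.73.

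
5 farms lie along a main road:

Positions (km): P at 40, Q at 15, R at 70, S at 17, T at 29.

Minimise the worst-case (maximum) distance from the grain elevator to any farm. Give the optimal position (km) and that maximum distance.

The 1-center on a line is the midpoint of the two extreme points: leftmost at 15, rightmost at 70.
Optimal location = (15 + 70)/2 = 42.5; maximum distance = (70 − 15)/2 = 27.5.

location 42.5, max distance 27.5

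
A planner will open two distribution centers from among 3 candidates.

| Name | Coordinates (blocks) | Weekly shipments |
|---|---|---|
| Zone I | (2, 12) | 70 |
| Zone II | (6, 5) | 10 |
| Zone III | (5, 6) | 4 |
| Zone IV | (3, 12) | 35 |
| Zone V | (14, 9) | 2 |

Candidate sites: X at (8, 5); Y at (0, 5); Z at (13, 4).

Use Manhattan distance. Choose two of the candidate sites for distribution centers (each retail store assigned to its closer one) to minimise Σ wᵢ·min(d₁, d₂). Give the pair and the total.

{X, Y}, total 1036

Evaluate every pair (each demand assigned to the nearer of the two):
  {X, Y}: total = 1036
  {Y, Z}: total = 1076
  {X, Z}: total = 1378
Best pair: {X, Y} with total 1036.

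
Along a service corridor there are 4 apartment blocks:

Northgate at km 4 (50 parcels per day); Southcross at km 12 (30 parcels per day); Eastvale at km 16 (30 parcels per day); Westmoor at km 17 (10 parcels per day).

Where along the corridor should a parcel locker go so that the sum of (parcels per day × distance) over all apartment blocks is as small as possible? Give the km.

For a sum of weighted absolute distances on a line, the optimum is the weighted median (not the mean). Total weight W = 120; half-weight = 60.
Sort by position and accumulate weight:
  km 4 (Northgate, w=50) → cum 50
  km 12 (Southcross, w=30) → cum 80  ≥ 60 → median here
  km 16 (Eastvale, w=30) → cum 110
  km 17 (Westmoor, w=10) → cum 120
Optimal location: km 12.

x = 12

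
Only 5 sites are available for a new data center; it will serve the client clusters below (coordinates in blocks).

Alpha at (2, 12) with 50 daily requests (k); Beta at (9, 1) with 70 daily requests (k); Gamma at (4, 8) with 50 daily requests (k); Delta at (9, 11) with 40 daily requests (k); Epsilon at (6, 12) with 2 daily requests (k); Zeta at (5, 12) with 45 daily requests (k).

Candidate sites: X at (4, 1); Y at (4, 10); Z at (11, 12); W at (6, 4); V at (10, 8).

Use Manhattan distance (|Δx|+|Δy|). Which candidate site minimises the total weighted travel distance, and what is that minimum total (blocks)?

Total weighted distance at each candidate:
  X (4, 1): total = 2516
  Y (4, 10): total = 1663
  Z (11, 12): total = 2310
  W (6, 4): total = 2141
  V (10, 8): total = 2041
Minimum is at Y with total 1663 blocks.

Y, total 1663 blocks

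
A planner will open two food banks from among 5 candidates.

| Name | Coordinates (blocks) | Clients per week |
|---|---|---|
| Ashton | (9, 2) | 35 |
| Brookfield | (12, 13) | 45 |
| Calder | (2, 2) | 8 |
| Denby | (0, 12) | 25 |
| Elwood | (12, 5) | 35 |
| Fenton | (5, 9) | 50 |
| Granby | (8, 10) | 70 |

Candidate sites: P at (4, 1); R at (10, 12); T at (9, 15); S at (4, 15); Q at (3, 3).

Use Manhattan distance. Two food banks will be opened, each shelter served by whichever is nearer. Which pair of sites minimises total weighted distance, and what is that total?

{P, R}, total 1614

Evaluate every pair (each demand assigned to the nearer of the two):
  {P, R}: total = 1614
  {R, Q}: total = 1641
  {R, S}: total = 1760
  {R, T}: total = 1909
  {T, Q}: total = 1991
  {P, T}: total = 2049
  {T, S}: total = 2200
  {S, Q}: total = 2251
  {P, S}: total = 2259
  {P, Q}: total = 3006
Best pair: {P, R} with total 1614.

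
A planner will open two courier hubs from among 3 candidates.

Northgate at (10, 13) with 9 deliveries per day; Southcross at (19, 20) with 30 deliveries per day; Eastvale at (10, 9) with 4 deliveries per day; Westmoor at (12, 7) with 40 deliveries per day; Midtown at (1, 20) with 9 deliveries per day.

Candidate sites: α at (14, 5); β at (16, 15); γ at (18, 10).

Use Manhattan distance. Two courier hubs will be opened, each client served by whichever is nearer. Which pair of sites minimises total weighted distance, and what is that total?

Evaluate every pair (each demand assigned to the nearer of the two):
  {α, β}: total = 684
  {α, γ}: total = 864
  {β, γ}: total = 888
Best pair: {α, β} with total 684.

{α, β}, total 684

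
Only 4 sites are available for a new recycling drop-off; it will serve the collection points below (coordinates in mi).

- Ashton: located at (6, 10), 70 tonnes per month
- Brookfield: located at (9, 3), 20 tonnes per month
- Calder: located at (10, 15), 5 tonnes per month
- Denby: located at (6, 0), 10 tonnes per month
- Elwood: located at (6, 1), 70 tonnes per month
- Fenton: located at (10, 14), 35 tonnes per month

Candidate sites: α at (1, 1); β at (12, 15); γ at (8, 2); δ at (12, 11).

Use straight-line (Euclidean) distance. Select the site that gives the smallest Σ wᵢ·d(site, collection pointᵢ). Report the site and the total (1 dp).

γ, total 1281.9 mi

Total weighted distance at each candidate:
  α (1, 1): total = 1923.2
  β (12, 15): total = 2110.1
  γ (8, 2): total = 1281.9
  δ (12, 11): total = 1686.9
Minimum is at γ with total 1281.9 mi.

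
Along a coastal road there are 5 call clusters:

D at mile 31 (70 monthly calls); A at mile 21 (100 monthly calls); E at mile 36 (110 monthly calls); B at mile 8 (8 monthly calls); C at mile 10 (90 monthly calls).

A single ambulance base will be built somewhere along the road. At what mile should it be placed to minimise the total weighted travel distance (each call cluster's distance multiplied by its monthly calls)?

For a sum of weighted absolute distances on a line, the optimum is the weighted median (not the mean). Total weight W = 378; half-weight = 189.
Sort by position and accumulate weight:
  mile 8 (B, w=8) → cum 8
  mile 10 (C, w=90) → cum 98
  mile 21 (A, w=100) → cum 198  ≥ 189 → median here
  mile 31 (D, w=70) → cum 268
  mile 36 (E, w=110) → cum 378
Optimal location: mile 21.

x = 21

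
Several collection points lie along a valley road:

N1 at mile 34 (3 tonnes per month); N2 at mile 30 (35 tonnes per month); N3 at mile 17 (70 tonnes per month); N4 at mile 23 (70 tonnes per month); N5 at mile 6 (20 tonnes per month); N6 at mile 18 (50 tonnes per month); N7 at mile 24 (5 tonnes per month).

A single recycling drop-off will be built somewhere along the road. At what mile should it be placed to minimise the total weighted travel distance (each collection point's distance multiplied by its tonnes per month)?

x = 18

For a sum of weighted absolute distances on a line, the optimum is the weighted median (not the mean). Total weight W = 253; half-weight = 126.5.
Sort by position and accumulate weight:
  mile 6 (N5, w=20) → cum 20
  mile 17 (N3, w=70) → cum 90
  mile 18 (N6, w=50) → cum 140  ≥ 126.5 → median here
  mile 23 (N4, w=70) → cum 210
  mile 24 (N7, w=5) → cum 215
  mile 30 (N2, w=35) → cum 250
  mile 34 (N1, w=3) → cum 253
Optimal location: mile 18.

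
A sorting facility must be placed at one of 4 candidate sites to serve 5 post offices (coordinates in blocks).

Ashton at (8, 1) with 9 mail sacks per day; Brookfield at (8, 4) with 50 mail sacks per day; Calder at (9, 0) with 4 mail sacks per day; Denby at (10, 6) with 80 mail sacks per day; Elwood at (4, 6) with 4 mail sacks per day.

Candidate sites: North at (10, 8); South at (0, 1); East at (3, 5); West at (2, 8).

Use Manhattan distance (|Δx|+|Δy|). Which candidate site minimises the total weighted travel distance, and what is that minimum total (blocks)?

Total weighted distance at each candidate:
  North (10, 8): total = 609
  South (0, 1): total = 1898
  East (3, 5): total = 1073
  West (2, 8): total = 1493
Minimum is at North with total 609 blocks.

North, total 609 blocks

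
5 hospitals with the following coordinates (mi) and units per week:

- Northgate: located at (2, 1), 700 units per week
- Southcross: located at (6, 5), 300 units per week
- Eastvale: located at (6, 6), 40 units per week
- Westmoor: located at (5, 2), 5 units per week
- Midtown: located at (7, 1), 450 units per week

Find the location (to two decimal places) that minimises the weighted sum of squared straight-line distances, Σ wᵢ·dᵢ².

(4.42, 1.94)

The minimiser of Σwᵢ‖p−pᵢ‖² is the weighted centroid p* = (Σwᵢpᵢ)/(Σwᵢ).
Σwᵢ = 1495.
Σwᵢxᵢ = 700·2 + 300·6 + 40·6 + 5·5 + 450·7 = 6615.
Σwᵢyᵢ = 700·1 + 300·5 + 40·6 + 5·2 + 450·1 = 2900.
x* = 6615/1495 = 4.42, y* = 2900/1495 = 1.94.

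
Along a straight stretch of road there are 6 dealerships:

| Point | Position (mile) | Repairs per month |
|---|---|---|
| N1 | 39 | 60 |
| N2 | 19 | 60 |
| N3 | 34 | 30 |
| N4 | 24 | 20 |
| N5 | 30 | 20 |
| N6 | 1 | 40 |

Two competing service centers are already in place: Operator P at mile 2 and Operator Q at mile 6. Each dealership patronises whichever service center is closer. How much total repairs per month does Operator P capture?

40

The indifferent point is the midpoint (2+6)/2 = 4; dealerships left of it (closer to Operator P at 2) go to Operator P, those right go to Operator Q.
  N6 at 1 (w=40) → Operator P
  N2 at 19 (w=60) → Operator Q
  N4 at 24 (w=20) → Operator Q
  N5 at 30 (w=20) → Operator Q
  N3 at 34 (w=30) → Operator Q
  N1 at 39 (w=60) → Operator Q
Operator P captures 40; Operator Q captures 190.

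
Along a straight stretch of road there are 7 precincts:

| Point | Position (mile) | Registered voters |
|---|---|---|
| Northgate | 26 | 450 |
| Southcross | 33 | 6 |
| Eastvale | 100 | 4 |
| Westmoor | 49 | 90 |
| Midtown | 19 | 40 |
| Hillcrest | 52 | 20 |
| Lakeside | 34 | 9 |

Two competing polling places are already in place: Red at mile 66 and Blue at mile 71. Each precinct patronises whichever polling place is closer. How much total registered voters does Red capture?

The indifferent point is the midpoint (66+71)/2 = 68.5; precincts left of it (closer to Red at 66) go to Red, those right go to Blue.
  Midtown at 19 (w=40) → Red
  Northgate at 26 (w=450) → Red
  Southcross at 33 (w=6) → Red
  Lakeside at 34 (w=9) → Red
  Westmoor at 49 (w=90) → Red
  Hillcrest at 52 (w=20) → Red
  Eastvale at 100 (w=4) → Blue
Red captures 615; Blue captures 4.

615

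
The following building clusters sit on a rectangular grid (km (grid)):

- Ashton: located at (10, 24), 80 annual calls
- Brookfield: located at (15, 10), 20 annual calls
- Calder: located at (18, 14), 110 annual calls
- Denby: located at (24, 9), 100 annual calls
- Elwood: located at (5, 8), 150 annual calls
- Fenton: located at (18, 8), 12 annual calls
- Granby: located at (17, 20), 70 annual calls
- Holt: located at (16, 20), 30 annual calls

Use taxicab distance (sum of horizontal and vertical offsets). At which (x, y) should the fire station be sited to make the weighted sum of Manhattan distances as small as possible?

Manhattan distance separates: Σwᵢ(|x−xᵢ|+|y−yᵢ|) = Σwᵢ|x−xᵢ| + Σwᵢ|y−yᵢ|, so x and y are optimised independently as 1-D weighted medians.
Total weight W = 572; half = 286.
x-coordinate, sorted with cumulative weight:
  x=5 (Elwood, w=150) cum 150
  x=10 (Ashton, w=80) cum 230
  x=15 (Brookfield, w=20) cum 250
  x=16 (Holt, w=30) cum 280
  x=17 (Granby, w=70) cum 350  ← median
  x=18 (Calder, w=110) cum 460
  x=18 (Fenton, w=12) cum 472
  x=24 (Denby, w=100) cum 572
⇒ x* = 17
y-coordinate, sorted with cumulative weight:
  y=8 (Elwood, w=150) cum 150
  y=8 (Fenton, w=12) cum 162
  y=9 (Denby, w=100) cum 262
  y=10 (Brookfield, w=20) cum 282
  y=14 (Calder, w=110) cum 392  ← median
  y=20 (Granby, w=70) cum 462
  y=20 (Holt, w=30) cum 492
  y=24 (Ashton, w=80) cum 572
⇒ y* = 14

(17, 14)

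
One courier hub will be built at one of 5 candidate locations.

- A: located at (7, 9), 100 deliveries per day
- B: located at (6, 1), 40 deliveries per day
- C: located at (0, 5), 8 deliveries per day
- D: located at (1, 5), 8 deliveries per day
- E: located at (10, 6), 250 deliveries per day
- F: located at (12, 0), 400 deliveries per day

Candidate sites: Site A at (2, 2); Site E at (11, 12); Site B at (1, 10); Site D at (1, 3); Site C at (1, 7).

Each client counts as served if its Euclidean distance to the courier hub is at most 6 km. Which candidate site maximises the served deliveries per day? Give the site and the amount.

Coverage radius r = 6 km; a point is covered iff (Δx)²+(Δy)² ≤ 6² = 36.
  Site A (2, 2): covers {B, C, D} → 56
  Site E (11, 12): covers {A} → 100
  Site B (1, 10): covers {C, D} → 16
  Site D (1, 3): covers {B, C, D} → 56
  Site C (1, 7): covers {C, D} → 16
Maximum coverage at Site E: 100 deliveries per day.

Site E, covering 100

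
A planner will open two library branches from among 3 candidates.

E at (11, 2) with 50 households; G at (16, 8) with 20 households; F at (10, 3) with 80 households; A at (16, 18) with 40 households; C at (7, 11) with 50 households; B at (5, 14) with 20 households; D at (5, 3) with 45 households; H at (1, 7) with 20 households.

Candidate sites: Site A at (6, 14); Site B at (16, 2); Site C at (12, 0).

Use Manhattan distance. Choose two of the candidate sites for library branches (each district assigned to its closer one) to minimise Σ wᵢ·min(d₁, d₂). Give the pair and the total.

{Site A, Site C}, total 2260

Evaluate every pair (each demand assigned to the nearer of the two):
  {Site A, Site C}: total = 2260
  {Site A, Site B}: total = 2490
  {Site B, Site C}: total = 3340
Best pair: {Site A, Site C} with total 2260.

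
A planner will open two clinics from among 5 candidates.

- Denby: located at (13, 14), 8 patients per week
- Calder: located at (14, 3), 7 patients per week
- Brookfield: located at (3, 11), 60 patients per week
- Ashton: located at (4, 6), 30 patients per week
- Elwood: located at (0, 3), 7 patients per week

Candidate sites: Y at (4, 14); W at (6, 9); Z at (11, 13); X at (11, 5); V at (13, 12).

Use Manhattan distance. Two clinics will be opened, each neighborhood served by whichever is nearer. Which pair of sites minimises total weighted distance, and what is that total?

Evaluate every pair (each demand assigned to the nearer of the two):
  {W, V}: total = 620
  {Y, W}: total = 644
  {W, Z}: total = 649
  {W, X}: total = 657
  {Y, V}: total = 671
  {Y, X}: total = 678
  {Y, Z}: total = 700
  {Z, X}: total = 990
  {X, V}: total = 1042
  {Z, V}: total = 1253
Best pair: {W, V} with total 620.

{W, V}, total 620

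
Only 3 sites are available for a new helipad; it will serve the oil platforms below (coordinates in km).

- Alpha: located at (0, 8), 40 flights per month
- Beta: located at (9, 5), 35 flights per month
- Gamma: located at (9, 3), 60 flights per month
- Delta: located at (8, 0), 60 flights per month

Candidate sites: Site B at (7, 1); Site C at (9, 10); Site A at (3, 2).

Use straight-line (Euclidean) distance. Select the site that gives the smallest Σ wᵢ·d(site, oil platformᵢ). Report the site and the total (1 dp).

Total weighted distance at each candidate:
  Site B (7, 1): total = 807.1
  Site C (9, 10): total = 1566.8
  Site A (3, 2): total = 1191.2
Minimum is at Site B with total 807.1 km.

Site B, total 807.1 km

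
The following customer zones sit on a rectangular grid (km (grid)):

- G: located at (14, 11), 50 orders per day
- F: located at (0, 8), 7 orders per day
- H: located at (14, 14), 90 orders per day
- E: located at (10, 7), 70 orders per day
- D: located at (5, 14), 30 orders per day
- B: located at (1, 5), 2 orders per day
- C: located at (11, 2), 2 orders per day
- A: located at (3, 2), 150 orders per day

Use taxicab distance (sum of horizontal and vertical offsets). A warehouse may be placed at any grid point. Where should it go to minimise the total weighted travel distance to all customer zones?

(10, 7)

Manhattan distance separates: Σwᵢ(|x−xᵢ|+|y−yᵢ|) = Σwᵢ|x−xᵢ| + Σwᵢ|y−yᵢ|, so x and y are optimised independently as 1-D weighted medians.
Total weight W = 401; half = 200.5.
x-coordinate, sorted with cumulative weight:
  x=0 (F, w=7) cum 7
  x=1 (B, w=2) cum 9
  x=3 (A, w=150) cum 159
  x=5 (D, w=30) cum 189
  x=10 (E, w=70) cum 259  ← median
  x=11 (C, w=2) cum 261
  x=14 (G, w=50) cum 311
  x=14 (H, w=90) cum 401
⇒ x* = 10
y-coordinate, sorted with cumulative weight:
  y=2 (C, w=2) cum 2
  y=2 (A, w=150) cum 152
  y=5 (B, w=2) cum 154
  y=7 (E, w=70) cum 224  ← median
  y=8 (F, w=7) cum 231
  y=11 (G, w=50) cum 281
  y=14 (H, w=90) cum 371
  y=14 (D, w=30) cum 401
⇒ y* = 7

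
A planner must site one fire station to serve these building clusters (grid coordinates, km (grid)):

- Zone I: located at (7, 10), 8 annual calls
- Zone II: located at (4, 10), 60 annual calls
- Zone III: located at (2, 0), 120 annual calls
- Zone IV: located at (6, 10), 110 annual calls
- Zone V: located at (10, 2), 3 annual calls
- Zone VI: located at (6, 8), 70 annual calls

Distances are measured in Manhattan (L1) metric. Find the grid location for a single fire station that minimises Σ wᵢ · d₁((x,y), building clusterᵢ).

Manhattan distance separates: Σwᵢ(|x−xᵢ|+|y−yᵢ|) = Σwᵢ|x−xᵢ| + Σwᵢ|y−yᵢ|, so x and y are optimised independently as 1-D weighted medians.
Total weight W = 371; half = 185.5.
x-coordinate, sorted with cumulative weight:
  x=2 (Zone III, w=120) cum 120
  x=4 (Zone II, w=60) cum 180
  x=6 (Zone IV, w=110) cum 290  ← median
  x=6 (Zone VI, w=70) cum 360
  x=7 (Zone I, w=8) cum 368
  x=10 (Zone V, w=3) cum 371
⇒ x* = 6
y-coordinate, sorted with cumulative weight:
  y=0 (Zone III, w=120) cum 120
  y=2 (Zone V, w=3) cum 123
  y=8 (Zone VI, w=70) cum 193  ← median
  y=10 (Zone I, w=8) cum 201
  y=10 (Zone II, w=60) cum 261
  y=10 (Zone IV, w=110) cum 371
⇒ y* = 8

(6, 8)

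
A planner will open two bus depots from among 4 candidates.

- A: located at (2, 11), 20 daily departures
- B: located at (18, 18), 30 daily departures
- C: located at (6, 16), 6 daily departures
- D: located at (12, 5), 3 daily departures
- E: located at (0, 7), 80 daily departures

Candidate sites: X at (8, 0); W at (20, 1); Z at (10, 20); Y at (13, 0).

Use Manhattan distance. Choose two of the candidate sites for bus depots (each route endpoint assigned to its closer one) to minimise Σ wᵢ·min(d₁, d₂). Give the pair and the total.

{X, Z}, total 1915

Evaluate every pair (each demand assigned to the nearer of the two):
  {X, Z}: total = 1915
  {X, W}: total = 2245
  {Z, Y}: total = 2306
  {X, Y}: total = 2356
  {W, Z}: total = 2564
  {W, Y}: total = 2766
Best pair: {X, Z} with total 1915.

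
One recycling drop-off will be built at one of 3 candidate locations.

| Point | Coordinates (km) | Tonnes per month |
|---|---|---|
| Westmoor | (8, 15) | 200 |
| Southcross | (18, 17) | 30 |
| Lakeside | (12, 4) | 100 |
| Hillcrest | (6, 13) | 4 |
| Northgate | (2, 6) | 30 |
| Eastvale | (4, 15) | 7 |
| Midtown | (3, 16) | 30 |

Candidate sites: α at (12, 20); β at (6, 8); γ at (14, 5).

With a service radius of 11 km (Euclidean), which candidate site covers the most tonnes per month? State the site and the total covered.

Coverage radius r = 11 km; a point is covered iff (Δx)²+(Δy)² ≤ 11² = 121.
  α (12, 20): covers {Westmoor, Southcross, Hillcrest, Eastvale, Midtown} → 271
  β (6, 8): covers {Westmoor, Lakeside, Hillcrest, Northgate, Eastvale, Midtown} → 371
  γ (14, 5): covers {Lakeside} → 100
Maximum coverage at β: 371 tonnes per month.

β, covering 371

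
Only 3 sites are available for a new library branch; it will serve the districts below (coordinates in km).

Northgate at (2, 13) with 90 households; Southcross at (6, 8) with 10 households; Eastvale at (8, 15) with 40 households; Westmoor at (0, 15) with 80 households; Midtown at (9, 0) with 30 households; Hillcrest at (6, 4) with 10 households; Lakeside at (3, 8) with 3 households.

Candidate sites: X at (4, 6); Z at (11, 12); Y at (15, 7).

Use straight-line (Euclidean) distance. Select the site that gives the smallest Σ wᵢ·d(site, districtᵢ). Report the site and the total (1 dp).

Total weighted distance at each candidate:
  X (4, 6): total = 2134.7
  Z (11, 12): total = 2447.0
  Y (15, 7): total = 3571.9
Minimum is at X with total 2134.7 km.

X, total 2134.7 km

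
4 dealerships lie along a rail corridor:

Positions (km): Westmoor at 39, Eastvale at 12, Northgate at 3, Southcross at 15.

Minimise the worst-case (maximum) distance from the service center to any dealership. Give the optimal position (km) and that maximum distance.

location 21, max distance 18

The 1-center on a line is the midpoint of the two extreme points: leftmost at 3, rightmost at 39.
Optimal location = (3 + 39)/2 = 21; maximum distance = (39 − 3)/2 = 18.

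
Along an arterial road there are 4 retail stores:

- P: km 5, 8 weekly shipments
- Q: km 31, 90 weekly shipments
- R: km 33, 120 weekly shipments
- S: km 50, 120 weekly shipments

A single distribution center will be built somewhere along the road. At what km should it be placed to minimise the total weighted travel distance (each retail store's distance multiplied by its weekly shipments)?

x = 33

For a sum of weighted absolute distances on a line, the optimum is the weighted median (not the mean). Total weight W = 338; half-weight = 169.
Sort by position and accumulate weight:
  km 5 (P, w=8) → cum 8
  km 31 (Q, w=90) → cum 98
  km 33 (R, w=120) → cum 218  ≥ 169 → median here
  km 50 (S, w=120) → cum 338
Optimal location: km 33.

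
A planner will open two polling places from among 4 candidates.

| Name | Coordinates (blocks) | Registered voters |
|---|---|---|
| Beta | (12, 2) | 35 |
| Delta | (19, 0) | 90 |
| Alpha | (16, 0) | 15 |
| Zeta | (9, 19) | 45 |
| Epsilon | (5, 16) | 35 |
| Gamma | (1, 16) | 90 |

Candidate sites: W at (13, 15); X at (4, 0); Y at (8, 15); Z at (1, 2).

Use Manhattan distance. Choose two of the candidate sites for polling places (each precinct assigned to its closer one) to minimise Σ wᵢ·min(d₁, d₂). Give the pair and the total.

Evaluate every pair (each demand assigned to the nearer of the two):
  {X, Y}: total = 2965
  {Y, Z}: total = 3525
  {W, X}: total = 3725
  {W, Y}: total = 3735
  {W, Z}: total = 4285
  {X, Z}: total = 4815
Best pair: {X, Y} with total 2965.

{X, Y}, total 2965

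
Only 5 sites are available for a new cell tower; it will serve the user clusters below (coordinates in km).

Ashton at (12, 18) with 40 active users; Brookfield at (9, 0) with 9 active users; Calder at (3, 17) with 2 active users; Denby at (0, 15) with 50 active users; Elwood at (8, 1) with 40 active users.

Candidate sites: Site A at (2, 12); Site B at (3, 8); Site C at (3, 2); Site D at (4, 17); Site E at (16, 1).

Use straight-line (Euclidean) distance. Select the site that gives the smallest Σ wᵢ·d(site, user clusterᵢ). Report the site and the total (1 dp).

Total weighted distance at each candidate:
  Site A (2, 12): total = 1283.2
  Site B (3, 8): total = 1371.0
  Site C (3, 2): total = 1692.3
  Site D (4, 17): total = 1367.3
  Site E (16, 1): total = 2186.5
Minimum is at Site A with total 1283.2 km.

Site A, total 1283.2 km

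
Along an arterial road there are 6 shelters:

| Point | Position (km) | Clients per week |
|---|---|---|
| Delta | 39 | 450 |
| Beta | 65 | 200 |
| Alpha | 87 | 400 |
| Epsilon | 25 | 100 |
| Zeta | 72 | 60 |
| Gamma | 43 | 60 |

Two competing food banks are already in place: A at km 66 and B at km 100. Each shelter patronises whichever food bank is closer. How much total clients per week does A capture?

The indifferent point is the midpoint (66+100)/2 = 83; shelters left of it (closer to A at 66) go to A, those right go to B.
  Epsilon at 25 (w=100) → A
  Delta at 39 (w=450) → A
  Gamma at 43 (w=60) → A
  Beta at 65 (w=200) → A
  Zeta at 72 (w=60) → A
  Alpha at 87 (w=400) → B
A captures 870; B captures 400.

870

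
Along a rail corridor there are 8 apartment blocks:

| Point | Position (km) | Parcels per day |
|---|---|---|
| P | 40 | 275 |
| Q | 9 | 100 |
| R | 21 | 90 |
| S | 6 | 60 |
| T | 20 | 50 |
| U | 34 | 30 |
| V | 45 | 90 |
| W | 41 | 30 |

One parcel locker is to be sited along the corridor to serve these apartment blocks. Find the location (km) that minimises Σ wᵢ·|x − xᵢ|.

x = 40

For a sum of weighted absolute distances on a line, the optimum is the weighted median (not the mean). Total weight W = 725; half-weight = 362.5.
Sort by position and accumulate weight:
  km 6 (S, w=60) → cum 60
  km 9 (Q, w=100) → cum 160
  km 20 (T, w=50) → cum 210
  km 21 (R, w=90) → cum 300
  km 34 (U, w=30) → cum 330
  km 40 (P, w=275) → cum 605  ≥ 362.5 → median here
  km 41 (W, w=30) → cum 635
  km 45 (V, w=90) → cum 725
Optimal location: km 40.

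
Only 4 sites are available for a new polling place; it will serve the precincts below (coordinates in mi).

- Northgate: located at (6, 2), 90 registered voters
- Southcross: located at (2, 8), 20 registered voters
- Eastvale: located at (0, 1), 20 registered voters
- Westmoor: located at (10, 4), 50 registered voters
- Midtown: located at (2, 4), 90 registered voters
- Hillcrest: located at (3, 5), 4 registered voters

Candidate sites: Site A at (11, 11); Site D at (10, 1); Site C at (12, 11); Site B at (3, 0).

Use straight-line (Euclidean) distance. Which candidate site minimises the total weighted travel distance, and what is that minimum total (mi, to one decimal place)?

Site B, total 1343.2 mi

Total weighted distance at each candidate:
  Site A (11, 11): total = 2833.4
  Site D (10, 1): total = 1734.9
  Site C (12, 11): total = 3000.6
  Site B (3, 0): total = 1343.2
Minimum is at Site B with total 1343.2 mi.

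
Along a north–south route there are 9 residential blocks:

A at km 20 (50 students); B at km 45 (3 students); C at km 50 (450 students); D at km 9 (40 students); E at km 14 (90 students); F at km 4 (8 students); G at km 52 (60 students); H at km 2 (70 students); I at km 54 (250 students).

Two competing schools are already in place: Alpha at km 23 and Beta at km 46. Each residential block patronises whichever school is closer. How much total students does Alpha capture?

258

The indifferent point is the midpoint (23+46)/2 = 34.5; residential blocks left of it (closer to Alpha at 23) go to Alpha, those right go to Beta.
  H at 2 (w=70) → Alpha
  F at 4 (w=8) → Alpha
  D at 9 (w=40) → Alpha
  E at 14 (w=90) → Alpha
  A at 20 (w=50) → Alpha
  B at 45 (w=3) → Beta
  C at 50 (w=450) → Beta
  G at 52 (w=60) → Beta
  I at 54 (w=250) → Beta
Alpha captures 258; Beta captures 763.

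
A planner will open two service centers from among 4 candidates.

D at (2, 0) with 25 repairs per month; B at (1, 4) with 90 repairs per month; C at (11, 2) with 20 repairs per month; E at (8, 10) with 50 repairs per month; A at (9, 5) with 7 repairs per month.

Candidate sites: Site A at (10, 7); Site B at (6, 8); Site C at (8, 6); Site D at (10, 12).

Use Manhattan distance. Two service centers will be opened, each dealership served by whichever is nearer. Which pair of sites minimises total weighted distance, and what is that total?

Evaluate every pair (each demand assigned to the nearer of the two):
  {Site A, Site C}: total = 1444
  {Site A, Site B}: total = 1451
  {Site B, Site C}: total = 1464
  {Site C, Site D}: total = 1464
  {Site B, Site D}: total = 1572
  {Site A, Site D}: total = 1796
Best pair: {Site A, Site C} with total 1444.

{Site A, Site C}, total 1444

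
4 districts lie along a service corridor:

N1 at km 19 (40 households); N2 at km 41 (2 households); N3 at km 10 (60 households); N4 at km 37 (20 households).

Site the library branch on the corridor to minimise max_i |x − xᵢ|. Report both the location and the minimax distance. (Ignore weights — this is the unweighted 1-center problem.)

The 1-center on a line is the midpoint of the two extreme points: leftmost at 10, rightmost at 41.
Optimal location = (10 + 41)/2 = 25.5; maximum distance = (41 − 10)/2 = 15.5.

location 25.5, max distance 15.5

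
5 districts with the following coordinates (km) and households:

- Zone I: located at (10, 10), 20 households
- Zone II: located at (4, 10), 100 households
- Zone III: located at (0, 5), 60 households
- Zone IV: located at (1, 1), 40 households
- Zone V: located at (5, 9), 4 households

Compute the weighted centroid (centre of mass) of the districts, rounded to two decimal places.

The minimiser of Σwᵢ‖p−pᵢ‖² is the weighted centroid p* = (Σwᵢpᵢ)/(Σwᵢ).
Σwᵢ = 224.
Σwᵢxᵢ = 20·10 + 100·4 + 60·0 + 40·1 + 4·5 = 660.
Σwᵢyᵢ = 20·10 + 100·10 + 60·5 + 40·1 + 4·9 = 1576.
x* = 660/224 = 2.95, y* = 1576/224 = 7.04.

(2.95, 7.04)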